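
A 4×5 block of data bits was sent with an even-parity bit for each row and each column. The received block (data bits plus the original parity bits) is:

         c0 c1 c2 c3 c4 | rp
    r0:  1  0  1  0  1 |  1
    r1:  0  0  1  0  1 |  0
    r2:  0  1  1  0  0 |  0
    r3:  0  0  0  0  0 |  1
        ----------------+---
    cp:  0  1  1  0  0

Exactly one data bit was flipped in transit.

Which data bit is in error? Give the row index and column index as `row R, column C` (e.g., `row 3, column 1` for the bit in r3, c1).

row 3, column 0

Recompute each row's even parity and compare to rp:
  r0: data parity 1, sent rp 1 → ok
  r1: data parity 0, sent rp 0 → ok
  r2: data parity 0, sent rp 0 → ok
  r3: data parity 0, sent rp 1 → mismatch
Recompute each column's even parity and compare to cp:
  c0: data parity 1, sent cp 0 → mismatch
  c1: data parity 1, sent cp 1 → ok
  c2: data parity 1, sent cp 1 → ok
  c3: data parity 0, sent cp 0 → ok
  c4: data parity 0, sent cp 0 → ok
Exactly one row (r3) and one column (c0) fail → the flipped bit is at their intersection.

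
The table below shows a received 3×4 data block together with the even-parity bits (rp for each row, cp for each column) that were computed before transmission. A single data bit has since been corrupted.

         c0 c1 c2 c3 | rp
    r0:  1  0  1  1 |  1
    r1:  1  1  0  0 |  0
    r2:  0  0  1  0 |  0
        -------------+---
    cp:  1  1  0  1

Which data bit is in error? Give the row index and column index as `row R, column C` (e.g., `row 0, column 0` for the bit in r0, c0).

Recompute each row's even parity and compare to rp:
  r0: data parity 1, sent rp 1 → ok
  r1: data parity 0, sent rp 0 → ok
  r2: data parity 1, sent rp 0 → mismatch
Recompute each column's even parity and compare to cp:
  c0: data parity 0, sent cp 1 → mismatch
  c1: data parity 1, sent cp 1 → ok
  c2: data parity 0, sent cp 0 → ok
  c3: data parity 1, sent cp 1 → ok
Exactly one row (r2) and one column (c0) fail → the flipped bit is at their intersection.

row 2, column 0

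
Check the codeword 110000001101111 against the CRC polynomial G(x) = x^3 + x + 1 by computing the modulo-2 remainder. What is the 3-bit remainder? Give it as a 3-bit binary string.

Modulo-2 division of 110000001101111 by 1011:
  pos 0: 1100 XOR 1011 = 0111
  pos 1: 1110 XOR 1011 = 0101
  pos 2: 1010 XOR 1011 = 0001
  pos 5: 1001 XOR 1011 = 0010
  pos 7: 1010 XOR 1011 = 0001
  pos 10: 1111 XOR 1011 = 0100
  pos 11: 1001 XOR 1011 = 0010
Remainder = 010 (nonzero — an error is detected).

010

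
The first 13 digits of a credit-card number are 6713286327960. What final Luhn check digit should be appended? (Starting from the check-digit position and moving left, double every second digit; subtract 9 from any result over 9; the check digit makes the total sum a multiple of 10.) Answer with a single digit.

1

Partial digits right→left: 0 6 9 7 2 3 6 8 2 3 1 7 6
Double every second digit counting from the check-digit position (so the 1st, 3rd, 5th, ... of the partial from the right).
  doubled (with −9 where >9): 0 9 4 3 4 2 3 → sum 25
  kept as-is: 6 7 3 8 3 7 → sum 34
Total = 25 + 34 = 59.
Check digit = (10 − (59 mod 10)) mod 10 = 1.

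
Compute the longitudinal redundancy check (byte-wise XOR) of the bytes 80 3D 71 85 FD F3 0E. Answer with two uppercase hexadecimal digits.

XOR the bytes together:
  start with 0x80
  0x80 ⊕ 0x3D = 0xBD
  0xBD ⊕ 0x71 = 0xCC
  0xCC ⊕ 0x85 = 0x49
  0x49 ⊕ 0xFD = 0xB4
  0xB4 ⊕ 0xF3 = 0x47
  0x47 ⊕ 0x0E = 0x49

49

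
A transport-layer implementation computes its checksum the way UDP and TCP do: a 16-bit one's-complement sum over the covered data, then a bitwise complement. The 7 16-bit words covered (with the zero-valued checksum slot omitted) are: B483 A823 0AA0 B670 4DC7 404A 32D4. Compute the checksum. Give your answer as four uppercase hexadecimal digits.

One's-complement addition (fold any carry out of bit 15 back into bit 0):
  0xB483 + 0xA823 = 0x15CA6 → wrap carry → 0x5CA7
  0x5CA7 + 0x0AA0 = 0x06747
  0x6747 + 0xB670 = 0x11DB7 → wrap carry → 0x1DB8
  0x1DB8 + 0x4DC7 = 0x06B7F
  0x6B7F + 0x404A = 0x0ABC9
  0xABC9 + 0x32D4 = 0x0DE9D
One's-complement sum = 0xDE9D.
Checksum = ~0xDE9D & 0xFFFF = 0x2162.

2162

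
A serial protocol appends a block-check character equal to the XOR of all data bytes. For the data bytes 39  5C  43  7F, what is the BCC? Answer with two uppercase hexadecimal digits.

59

XOR the bytes together:
  start with 0x39
  0x39 ⊕ 0x5C = 0x65
  0x65 ⊕ 0x43 = 0x26
  0x26 ⊕ 0x7F = 0x59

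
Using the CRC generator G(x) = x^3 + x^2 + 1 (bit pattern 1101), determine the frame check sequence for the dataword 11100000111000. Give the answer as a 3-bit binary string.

010

Append 3 zeros: 11100000111000000. Divide by 1101 (XOR where the leading bit is 1):
  pos 0: 1110 XOR 1101 = 0011
  pos 2: 1100 XOR 1101 = 0001
  pos 5: 1001 XOR 1101 = 0100
  pos 6: 1001 XOR 1101 = 0100
  pos 7: 1001 XOR 1101 = 0100
  pos 8: 1000 XOR 1101 = 0101
  pos 9: 1010 XOR 1101 = 0111
  pos 10: 1110 XOR 1101 = 0011
  pos 12: 1100 XOR 1101 = 0001
Remainder (last 3 bits) = 010. This is the CRC / FCS.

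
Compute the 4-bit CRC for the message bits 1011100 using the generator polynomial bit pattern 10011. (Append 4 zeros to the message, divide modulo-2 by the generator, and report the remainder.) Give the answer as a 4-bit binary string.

0101

Append 4 zeros: 10111000000. Divide by 10011 (XOR where the leading bit is 1):
  pos 0: 10111 XOR 10011 = 00100
  pos 2: 10000 XOR 10011 = 00011
  pos 5: 11000 XOR 10011 = 01011
  pos 6: 10110 XOR 10011 = 00101
Remainder (last 4 bits) = 0101. This is the CRC / FCS.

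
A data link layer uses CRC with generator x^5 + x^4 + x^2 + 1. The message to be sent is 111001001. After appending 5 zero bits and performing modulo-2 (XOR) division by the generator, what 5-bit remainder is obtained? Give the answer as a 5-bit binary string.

11100

Append 5 zeros: 11100100100000. Divide by 110101 (XOR where the leading bit is 1):
  pos 0: 111001 XOR 110101 = 001100
  pos 2: 110000 XOR 110101 = 000101
  pos 5: 101100 XOR 110101 = 011001
  pos 6: 110010 XOR 110101 = 000111
Remainder (last 5 bits) = 11100. This is the CRC / FCS.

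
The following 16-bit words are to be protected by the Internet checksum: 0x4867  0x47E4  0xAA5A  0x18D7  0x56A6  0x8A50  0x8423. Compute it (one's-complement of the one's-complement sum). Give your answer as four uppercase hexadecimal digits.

One's-complement addition (fold any carry out of bit 15 back into bit 0):
  0x4867 + 0x47E4 = 0x0904B
  0x904B + 0xAA5A = 0x13AA5 → wrap carry → 0x3AA6
  0x3AA6 + 0x18D7 = 0x0537D
  0x537D + 0x56A6 = 0x0AA23
  0xAA23 + 0x8A50 = 0x13473 → wrap carry → 0x3474
  0x3474 + 0x8423 = 0x0B897
One's-complement sum = 0xB897.
Checksum = ~0xB897 & 0xFFFF = 0x4768.

4768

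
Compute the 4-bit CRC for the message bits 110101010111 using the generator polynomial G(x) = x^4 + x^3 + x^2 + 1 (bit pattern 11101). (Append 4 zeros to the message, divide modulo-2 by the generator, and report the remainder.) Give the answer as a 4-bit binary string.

1010

Append 4 zeros: 1101010101110000. Divide by 11101 (XOR where the leading bit is 1):
  pos 0: 11010 XOR 11101 = 00111
  pos 2: 11110 XOR 11101 = 00011
  pos 5: 11101 XOR 11101 = 00000
  pos 10: 11000 XOR 11101 = 00101
Remainder (last 4 bits) = 1010. This is the CRC / FCS.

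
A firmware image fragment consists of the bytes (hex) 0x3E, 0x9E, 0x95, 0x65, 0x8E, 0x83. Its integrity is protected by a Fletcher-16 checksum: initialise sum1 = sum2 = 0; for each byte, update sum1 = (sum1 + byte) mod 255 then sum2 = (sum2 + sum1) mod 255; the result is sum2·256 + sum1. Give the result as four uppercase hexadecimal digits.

Running sums (mod 255):
  after byte 0 (0x3E): sum1=62, sum2=62
  after byte 1 (0x9E): sum1=220, sum2=27
  after byte 2 (0x95): sum1=114, sum2=141
  after byte 3 (0x65): sum1=215, sum2=101
  after byte 4 (0x8E): sum1=102, sum2=203
  after byte 5 (0x83): sum1=233, sum2=181
Checksum = sum2·256 + sum1 = 181·256 + 233 = 46569 = 0xB5E9.

B5E9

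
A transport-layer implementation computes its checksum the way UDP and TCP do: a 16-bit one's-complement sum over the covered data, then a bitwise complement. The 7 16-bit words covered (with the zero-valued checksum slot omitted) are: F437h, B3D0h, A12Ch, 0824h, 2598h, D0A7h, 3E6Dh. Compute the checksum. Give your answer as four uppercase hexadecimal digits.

One's-complement addition (fold any carry out of bit 15 back into bit 0):
  0xF437 + 0xB3D0 = 0x1A807 → wrap carry → 0xA808
  0xA808 + 0xA12C = 0x14934 → wrap carry → 0x4935
  0x4935 + 0x0824 = 0x05159
  0x5159 + 0x2598 = 0x076F1
  0x76F1 + 0xD0A7 = 0x14798 → wrap carry → 0x4799
  0x4799 + 0x3E6D = 0x08606
One's-complement sum = 0x8606.
Checksum = ~0x8606 & 0xFFFF = 0x79F9.

79F9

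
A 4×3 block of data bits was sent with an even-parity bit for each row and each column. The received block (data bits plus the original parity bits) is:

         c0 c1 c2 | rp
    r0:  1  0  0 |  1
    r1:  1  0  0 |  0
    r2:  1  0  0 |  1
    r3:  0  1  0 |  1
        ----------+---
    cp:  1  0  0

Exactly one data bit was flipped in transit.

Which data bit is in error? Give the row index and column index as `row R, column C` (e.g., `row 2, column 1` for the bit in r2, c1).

Recompute each row's even parity and compare to rp:
  r0: data parity 1, sent rp 1 → ok
  r1: data parity 1, sent rp 0 → mismatch
  r2: data parity 1, sent rp 1 → ok
  r3: data parity 1, sent rp 1 → ok
Recompute each column's even parity and compare to cp:
  c0: data parity 1, sent cp 1 → ok
  c1: data parity 1, sent cp 0 → mismatch
  c2: data parity 0, sent cp 0 → ok
Exactly one row (r1) and one column (c1) fail → the flipped bit is at their intersection.

row 1, column 1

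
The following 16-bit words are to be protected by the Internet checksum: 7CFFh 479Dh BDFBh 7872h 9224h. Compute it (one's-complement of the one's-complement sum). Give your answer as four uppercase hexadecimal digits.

72D0

One's-complement addition (fold any carry out of bit 15 back into bit 0):
  0x7CFF + 0x479D = 0x0C49C
  0xC49C + 0xBDFB = 0x18297 → wrap carry → 0x8298
  0x8298 + 0x7872 = 0x0FB0A
  0xFB0A + 0x9224 = 0x18D2E → wrap carry → 0x8D2F
One's-complement sum = 0x8D2F.
Checksum = ~0x8D2F & 0xFFFF = 0x72D0.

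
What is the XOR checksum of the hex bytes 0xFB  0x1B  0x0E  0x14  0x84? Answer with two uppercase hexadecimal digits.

7E

XOR the bytes together:
  start with 0xFB
  0xFB ⊕ 0x1B = 0xE0
  0xE0 ⊕ 0x0E = 0xEE
  0xEE ⊕ 0x14 = 0xFA
  0xFA ⊕ 0x84 = 0x7E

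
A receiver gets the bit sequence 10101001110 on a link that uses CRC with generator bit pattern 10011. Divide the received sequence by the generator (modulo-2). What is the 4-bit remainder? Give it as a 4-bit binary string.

0000

Modulo-2 division of 10101001110 by 10011:
  pos 0: 10101 XOR 10011 = 00110
  pos 2: 11000 XOR 10011 = 01011
  pos 3: 10111 XOR 10011 = 00100
  pos 5: 10011 XOR 10011 = 00000
Remainder = 0000 (zero — the frame passes the CRC check).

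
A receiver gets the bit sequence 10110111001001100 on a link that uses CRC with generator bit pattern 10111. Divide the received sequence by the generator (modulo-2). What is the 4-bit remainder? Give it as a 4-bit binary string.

0010

Modulo-2 division of 10110111001001100 by 10111:
  pos 0: 10110 XOR 10111 = 00001
  pos 4: 11110 XOR 10111 = 01001
  pos 5: 10010 XOR 10111 = 00101
  pos 7: 10110 XOR 10111 = 00001
  pos 11: 10110 XOR 10111 = 00001
Remainder = 0010 (nonzero — an error is detected).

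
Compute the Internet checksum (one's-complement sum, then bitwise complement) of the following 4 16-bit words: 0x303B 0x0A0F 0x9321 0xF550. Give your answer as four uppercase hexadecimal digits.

3D43

One's-complement addition (fold any carry out of bit 15 back into bit 0):
  0x303B + 0x0A0F = 0x03A4A
  0x3A4A + 0x9321 = 0x0CD6B
  0xCD6B + 0xF550 = 0x1C2BB → wrap carry → 0xC2BC
One's-complement sum = 0xC2BC.
Checksum = ~0xC2BC & 0xFFFF = 0x3D43.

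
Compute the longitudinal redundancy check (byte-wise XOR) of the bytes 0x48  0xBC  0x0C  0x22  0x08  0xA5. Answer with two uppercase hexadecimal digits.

XOR the bytes together:
  start with 0x48
  0x48 ⊕ 0xBC = 0xF4
  0xF4 ⊕ 0x0C = 0xF8
  0xF8 ⊕ 0x22 = 0xDA
  0xDA ⊕ 0x08 = 0xD2
  0xD2 ⊕ 0xA5 = 0x77

77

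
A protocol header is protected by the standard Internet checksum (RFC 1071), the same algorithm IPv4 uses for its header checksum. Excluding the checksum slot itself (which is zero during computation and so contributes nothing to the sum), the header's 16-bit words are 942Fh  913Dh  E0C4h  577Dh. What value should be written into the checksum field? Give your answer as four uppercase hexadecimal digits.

One's-complement addition (fold any carry out of bit 15 back into bit 0):
  0x942F + 0x913D = 0x1256C → wrap carry → 0x256D
  0x256D + 0xE0C4 = 0x10631 → wrap carry → 0x0632
  0x0632 + 0x577D = 0x05DAF
One's-complement sum = 0x5DAF.
Checksum = ~0x5DAF & 0xFFFF = 0xA250.

A250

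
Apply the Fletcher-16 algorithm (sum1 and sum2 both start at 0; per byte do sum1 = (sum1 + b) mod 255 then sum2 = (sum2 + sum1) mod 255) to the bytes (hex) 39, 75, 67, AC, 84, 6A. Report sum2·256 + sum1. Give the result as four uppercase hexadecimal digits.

Running sums (mod 255):
  after byte 0 (39): sum1=57, sum2=57
  after byte 1 (75): sum1=174, sum2=231
  after byte 2 (67): sum1=22, sum2=253
  after byte 3 (AC): sum1=194, sum2=192
  after byte 4 (84): sum1=71, sum2=8
  after byte 5 (6A): sum1=177, sum2=185
Checksum = sum2·256 + sum1 = 185·256 + 177 = 47537 = 0xB9B1.

B9B1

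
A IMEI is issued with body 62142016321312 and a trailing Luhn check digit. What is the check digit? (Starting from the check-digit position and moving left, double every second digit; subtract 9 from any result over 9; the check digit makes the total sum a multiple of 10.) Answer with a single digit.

6

Partial digits right→left: 2 1 3 1 2 3 6 1 0 2 4 1 2 6
Double every second digit counting from the check-digit position (so the 1st, 3rd, 5th, ... of the partial from the right).
  doubled (with −9 where >9): 4 6 4 3 0 8 4 → sum 29
  kept as-is: 1 1 3 1 2 1 6 → sum 15
Total = 29 + 15 = 44.
Check digit = (10 − (44 mod 10)) mod 10 = 6.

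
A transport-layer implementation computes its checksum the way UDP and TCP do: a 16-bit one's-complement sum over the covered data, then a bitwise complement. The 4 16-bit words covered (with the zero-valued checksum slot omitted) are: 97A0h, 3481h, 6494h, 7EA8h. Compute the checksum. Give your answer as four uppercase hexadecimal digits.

One's-complement addition (fold any carry out of bit 15 back into bit 0):
  0x97A0 + 0x3481 = 0x0CC21
  0xCC21 + 0x6494 = 0x130B5 → wrap carry → 0x30B6
  0x30B6 + 0x7EA8 = 0x0AF5E
One's-complement sum = 0xAF5E.
Checksum = ~0xAF5E & 0xFFFF = 0x50A1.

50A1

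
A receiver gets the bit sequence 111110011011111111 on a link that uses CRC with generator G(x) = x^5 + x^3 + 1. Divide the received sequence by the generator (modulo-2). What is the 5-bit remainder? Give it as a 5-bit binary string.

00011

Modulo-2 division of 111110011011111111 by 101001:
  pos 0: 111110 XOR 101001 = 010111
  pos 1: 101110 XOR 101001 = 000111
  pos 4: 111110 XOR 101001 = 010111
  pos 5: 101111 XOR 101001 = 000110
  pos 8: 110111 XOR 101001 = 011110
  pos 9: 111101 XOR 101001 = 010100
  pos 10: 101001 XOR 101001 = 000000
Remainder = 00011 (nonzero — an error is detected).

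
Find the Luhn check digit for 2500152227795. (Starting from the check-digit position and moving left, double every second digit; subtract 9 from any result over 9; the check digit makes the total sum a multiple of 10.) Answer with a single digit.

Partial digits right→left: 5 9 7 7 2 2 2 5 1 0 0 5 2
Double every second digit counting from the check-digit position (so the 1st, 3rd, 5th, ... of the partial from the right).
  doubled (with −9 where >9): 1 5 4 4 2 0 4 → sum 20
  kept as-is: 9 7 2 5 0 5 → sum 28
Total = 20 + 28 = 48.
Check digit = (10 − (48 mod 10)) mod 10 = 2.

2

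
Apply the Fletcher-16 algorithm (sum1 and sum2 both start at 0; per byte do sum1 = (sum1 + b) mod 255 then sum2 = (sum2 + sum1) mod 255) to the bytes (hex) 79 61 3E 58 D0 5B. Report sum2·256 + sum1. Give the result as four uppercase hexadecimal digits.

Running sums (mod 255):
  after byte 0 (79): sum1=121, sum2=121
  after byte 1 (61): sum1=218, sum2=84
  after byte 2 (3E): sum1=25, sum2=109
  after byte 3 (58): sum1=113, sum2=222
  after byte 4 (D0): sum1=66, sum2=33
  after byte 5 (5B): sum1=157, sum2=190
Checksum = sum2·256 + sum1 = 190·256 + 157 = 48797 = 0xBE9D.

BE9D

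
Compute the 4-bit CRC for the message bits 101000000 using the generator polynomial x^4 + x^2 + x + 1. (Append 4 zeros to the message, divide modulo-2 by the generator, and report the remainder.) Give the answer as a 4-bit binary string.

0110

Append 4 zeros: 1010000000000. Divide by 10111 (XOR where the leading bit is 1):
  pos 0: 10100 XOR 10111 = 00011
  pos 3: 11000 XOR 10111 = 01111
  pos 4: 11110 XOR 10111 = 01001
  pos 5: 10010 XOR 10111 = 00101
  pos 7: 10100 XOR 10111 = 00011
Remainder (last 4 bits) = 0110. This is the CRC / FCS.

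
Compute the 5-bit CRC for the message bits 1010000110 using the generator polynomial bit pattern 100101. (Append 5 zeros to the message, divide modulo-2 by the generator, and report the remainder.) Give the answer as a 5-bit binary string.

Append 5 zeros: 101000011000000. Divide by 100101 (XOR where the leading bit is 1):
  pos 0: 101000 XOR 100101 = 001101
  pos 2: 110101 XOR 100101 = 010000
  pos 3: 100001 XOR 100101 = 000100
  pos 6: 100000 XOR 100101 = 000101
  pos 9: 101000 XOR 100101 = 001101
Remainder (last 5 bits) = 01101. This is the CRC / FCS.

01101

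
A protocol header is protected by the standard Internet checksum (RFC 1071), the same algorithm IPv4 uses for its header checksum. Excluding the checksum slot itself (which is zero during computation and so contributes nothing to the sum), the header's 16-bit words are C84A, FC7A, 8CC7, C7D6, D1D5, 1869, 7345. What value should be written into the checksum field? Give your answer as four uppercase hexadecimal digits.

One's-complement addition (fold any carry out of bit 15 back into bit 0):
  0xC84A + 0xFC7A = 0x1C4C4 → wrap carry → 0xC4C5
  0xC4C5 + 0x8CC7 = 0x1518C → wrap carry → 0x518D
  0x518D + 0xC7D6 = 0x11963 → wrap carry → 0x1964
  0x1964 + 0xD1D5 = 0x0EB39
  0xEB39 + 0x1869 = 0x103A2 → wrap carry → 0x03A3
  0x03A3 + 0x7345 = 0x076E8
One's-complement sum = 0x76E8.
Checksum = ~0x76E8 & 0xFFFF = 0x8917.

8917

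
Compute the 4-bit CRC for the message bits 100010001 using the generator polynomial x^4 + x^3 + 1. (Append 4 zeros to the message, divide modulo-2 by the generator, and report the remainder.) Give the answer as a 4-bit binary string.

0100

Append 4 zeros: 1000100010000. Divide by 11001 (XOR where the leading bit is 1):
  pos 0: 10001 XOR 11001 = 01000
  pos 1: 10000 XOR 11001 = 01001
  pos 2: 10010 XOR 11001 = 01011
  pos 3: 10110 XOR 11001 = 01111
  pos 4: 11111 XOR 11001 = 00110
  pos 6: 11000 XOR 11001 = 00001
Remainder (last 4 bits) = 0100. This is the CRC / FCS.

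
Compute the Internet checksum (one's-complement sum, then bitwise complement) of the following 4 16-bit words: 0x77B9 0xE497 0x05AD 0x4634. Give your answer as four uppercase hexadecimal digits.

57CD

One's-complement addition (fold any carry out of bit 15 back into bit 0):
  0x77B9 + 0xE497 = 0x15C50 → wrap carry → 0x5C51
  0x5C51 + 0x05AD = 0x061FE
  0x61FE + 0x4634 = 0x0A832
One's-complement sum = 0xA832.
Checksum = ~0xA832 & 0xFFFF = 0x57CD.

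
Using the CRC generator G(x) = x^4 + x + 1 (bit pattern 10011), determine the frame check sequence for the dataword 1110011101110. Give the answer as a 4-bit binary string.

1000

Append 4 zeros: 11100111011100000. Divide by 10011 (XOR where the leading bit is 1):
  pos 0: 11100 XOR 10011 = 01111
  pos 1: 11111 XOR 10011 = 01100
  pos 2: 11001 XOR 10011 = 01010
  pos 3: 10101 XOR 10011 = 00110
  pos 5: 11001 XOR 10011 = 01010
  pos 6: 10101 XOR 10011 = 00110
  pos 8: 11010 XOR 10011 = 01001
  pos 9: 10010 XOR 10011 = 00001
Remainder (last 4 bits) = 1000. This is the CRC / FCS.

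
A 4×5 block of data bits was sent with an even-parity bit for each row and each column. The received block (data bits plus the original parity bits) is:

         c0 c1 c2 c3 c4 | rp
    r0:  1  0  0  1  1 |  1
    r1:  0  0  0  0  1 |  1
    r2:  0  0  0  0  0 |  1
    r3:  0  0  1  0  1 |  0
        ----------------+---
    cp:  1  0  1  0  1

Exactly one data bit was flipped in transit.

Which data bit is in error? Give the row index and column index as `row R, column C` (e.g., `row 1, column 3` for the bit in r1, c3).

row 2, column 3

Recompute each row's even parity and compare to rp:
  r0: data parity 1, sent rp 1 → ok
  r1: data parity 1, sent rp 1 → ok
  r2: data parity 0, sent rp 1 → mismatch
  r3: data parity 0, sent rp 0 → ok
Recompute each column's even parity and compare to cp:
  c0: data parity 1, sent cp 1 → ok
  c1: data parity 0, sent cp 0 → ok
  c2: data parity 1, sent cp 1 → ok
  c3: data parity 1, sent cp 0 → mismatch
  c4: data parity 1, sent cp 1 → ok
Exactly one row (r2) and one column (c3) fail → the flipped bit is at their intersection.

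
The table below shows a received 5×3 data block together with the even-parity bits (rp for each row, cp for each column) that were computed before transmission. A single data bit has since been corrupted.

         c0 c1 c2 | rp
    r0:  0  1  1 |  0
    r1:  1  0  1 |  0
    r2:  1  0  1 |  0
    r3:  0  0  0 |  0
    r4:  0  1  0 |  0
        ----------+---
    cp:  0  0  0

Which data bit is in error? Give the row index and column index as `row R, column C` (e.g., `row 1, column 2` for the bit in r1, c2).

Recompute each row's even parity and compare to rp:
  r0: data parity 0, sent rp 0 → ok
  r1: data parity 0, sent rp 0 → ok
  r2: data parity 0, sent rp 0 → ok
  r3: data parity 0, sent rp 0 → ok
  r4: data parity 1, sent rp 0 → mismatch
Recompute each column's even parity and compare to cp:
  c0: data parity 0, sent cp 0 → ok
  c1: data parity 0, sent cp 0 → ok
  c2: data parity 1, sent cp 0 → mismatch
Exactly one row (r4) and one column (c2) fail → the flipped bit is at their intersection.

row 4, column 2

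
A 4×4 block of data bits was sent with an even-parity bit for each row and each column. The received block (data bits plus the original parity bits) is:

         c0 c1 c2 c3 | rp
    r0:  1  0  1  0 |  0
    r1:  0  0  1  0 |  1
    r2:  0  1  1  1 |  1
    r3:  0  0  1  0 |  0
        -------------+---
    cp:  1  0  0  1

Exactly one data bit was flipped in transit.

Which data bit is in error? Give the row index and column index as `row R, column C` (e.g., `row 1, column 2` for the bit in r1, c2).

Recompute each row's even parity and compare to rp:
  r0: data parity 0, sent rp 0 → ok
  r1: data parity 1, sent rp 1 → ok
  r2: data parity 1, sent rp 1 → ok
  r3: data parity 1, sent rp 0 → mismatch
Recompute each column's even parity and compare to cp:
  c0: data parity 1, sent cp 1 → ok
  c1: data parity 1, sent cp 0 → mismatch
  c2: data parity 0, sent cp 0 → ok
  c3: data parity 1, sent cp 1 → ok
Exactly one row (r3) and one column (c1) fail → the flipped bit is at their intersection.

row 3, column 1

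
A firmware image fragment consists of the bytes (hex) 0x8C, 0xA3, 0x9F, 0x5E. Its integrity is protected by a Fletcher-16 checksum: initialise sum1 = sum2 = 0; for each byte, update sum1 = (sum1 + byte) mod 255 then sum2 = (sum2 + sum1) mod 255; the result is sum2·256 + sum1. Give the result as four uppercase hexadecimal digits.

Running sums (mod 255):
  after byte 0 (0x8C): sum1=140, sum2=140
  after byte 1 (0xA3): sum1=48, sum2=188
  after byte 2 (0x9F): sum1=207, sum2=140
  after byte 3 (0x5E): sum1=46, sum2=186
Checksum = sum2·256 + sum1 = 186·256 + 46 = 47662 = 0xBA2E.

BA2E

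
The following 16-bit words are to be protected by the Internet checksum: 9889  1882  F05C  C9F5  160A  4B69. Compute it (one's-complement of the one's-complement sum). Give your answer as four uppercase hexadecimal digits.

332E

One's-complement addition (fold any carry out of bit 15 back into bit 0):
  0x9889 + 0x1882 = 0x0B10B
  0xB10B + 0xF05C = 0x1A167 → wrap carry → 0xA168
  0xA168 + 0xC9F5 = 0x16B5D → wrap carry → 0x6B5E
  0x6B5E + 0x160A = 0x08168
  0x8168 + 0x4B69 = 0x0CCD1
One's-complement sum = 0xCCD1.
Checksum = ~0xCCD1 & 0xFFFF = 0x332E.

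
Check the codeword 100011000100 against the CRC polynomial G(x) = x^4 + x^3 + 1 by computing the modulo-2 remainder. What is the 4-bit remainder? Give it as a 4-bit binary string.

Modulo-2 division of 100011000100 by 11001:
  pos 0: 10001 XOR 11001 = 01000
  pos 1: 10001 XOR 11001 = 01000
  pos 2: 10000 XOR 11001 = 01001
  pos 3: 10010 XOR 11001 = 01011
  pos 4: 10110 XOR 11001 = 01111
  pos 5: 11111 XOR 11001 = 00110
  pos 7: 11000 XOR 11001 = 00001
Remainder = 0001 (nonzero — an error is detected).

0001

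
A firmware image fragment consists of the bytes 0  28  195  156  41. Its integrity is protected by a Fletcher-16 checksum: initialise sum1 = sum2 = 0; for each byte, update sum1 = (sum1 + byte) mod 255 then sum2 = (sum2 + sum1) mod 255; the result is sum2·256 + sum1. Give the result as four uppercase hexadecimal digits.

1EA5

Running sums (mod 255):
  after byte 0 (0): sum1=0, sum2=0
  after byte 1 (28): sum1=28, sum2=28
  after byte 2 (195): sum1=223, sum2=251
  after byte 3 (156): sum1=124, sum2=120
  after byte 4 (41): sum1=165, sum2=30
Checksum = sum2·256 + sum1 = 30·256 + 165 = 7845 = 0x1EA5.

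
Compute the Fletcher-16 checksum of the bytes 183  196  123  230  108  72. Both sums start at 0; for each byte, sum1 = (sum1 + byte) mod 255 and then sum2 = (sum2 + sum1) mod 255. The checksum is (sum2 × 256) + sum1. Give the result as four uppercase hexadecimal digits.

E993

Running sums (mod 255):
  after byte 0 (183): sum1=183, sum2=183
  after byte 1 (196): sum1=124, sum2=52
  after byte 2 (123): sum1=247, sum2=44
  after byte 3 (230): sum1=222, sum2=11
  after byte 4 (108): sum1=75, sum2=86
  after byte 5 (72): sum1=147, sum2=233
Checksum = sum2·256 + sum1 = 233·256 + 147 = 59795 = 0xE993.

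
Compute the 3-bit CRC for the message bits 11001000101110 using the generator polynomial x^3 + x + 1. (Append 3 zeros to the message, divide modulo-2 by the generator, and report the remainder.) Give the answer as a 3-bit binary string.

Append 3 zeros: 11001000101110000. Divide by 1011 (XOR where the leading bit is 1):
  pos 0: 1100 XOR 1011 = 0111
  pos 1: 1111 XOR 1011 = 0100
  pos 2: 1000 XOR 1011 = 0011
  pos 4: 1100 XOR 1011 = 0111
  pos 5: 1111 XOR 1011 = 0100
  pos 6: 1000 XOR 1011 = 0011
  pos 8: 1111 XOR 1011 = 0100
  pos 9: 1001 XOR 1011 = 0010
  pos 11: 1000 XOR 1011 = 0011
  pos 13: 1100 XOR 1011 = 0111
Remainder (last 3 bits) = 111. This is the CRC / FCS.

111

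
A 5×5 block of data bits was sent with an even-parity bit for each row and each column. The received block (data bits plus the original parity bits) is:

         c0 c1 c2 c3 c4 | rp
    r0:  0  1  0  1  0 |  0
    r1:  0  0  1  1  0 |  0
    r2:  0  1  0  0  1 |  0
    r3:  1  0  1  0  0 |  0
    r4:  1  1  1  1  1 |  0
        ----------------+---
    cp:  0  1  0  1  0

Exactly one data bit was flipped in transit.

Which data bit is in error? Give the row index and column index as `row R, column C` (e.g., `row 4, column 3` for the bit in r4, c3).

Recompute each row's even parity and compare to rp:
  r0: data parity 0, sent rp 0 → ok
  r1: data parity 0, sent rp 0 → ok
  r2: data parity 0, sent rp 0 → ok
  r3: data parity 0, sent rp 0 → ok
  r4: data parity 1, sent rp 0 → mismatch
Recompute each column's even parity and compare to cp:
  c0: data parity 0, sent cp 0 → ok
  c1: data parity 1, sent cp 1 → ok
  c2: data parity 1, sent cp 0 → mismatch
  c3: data parity 1, sent cp 1 → ok
  c4: data parity 0, sent cp 0 → ok
Exactly one row (r4) and one column (c2) fail → the flipped bit is at their intersection.

row 4, column 2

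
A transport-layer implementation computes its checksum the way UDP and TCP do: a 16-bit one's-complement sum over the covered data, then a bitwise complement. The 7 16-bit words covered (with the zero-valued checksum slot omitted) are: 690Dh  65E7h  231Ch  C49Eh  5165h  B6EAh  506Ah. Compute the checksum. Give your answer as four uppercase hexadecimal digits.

One's-complement addition (fold any carry out of bit 15 back into bit 0):
  0x690D + 0x65E7 = 0x0CEF4
  0xCEF4 + 0x231C = 0x0F210
  0xF210 + 0xC49E = 0x1B6AE → wrap carry → 0xB6AF
  0xB6AF + 0x5165 = 0x10814 → wrap carry → 0x0815
  0x0815 + 0xB6EA = 0x0BEFF
  0xBEFF + 0x506A = 0x10F69 → wrap carry → 0x0F6A
One's-complement sum = 0x0F6A.
Checksum = ~0x0F6A & 0xFFFF = 0xF095.

F095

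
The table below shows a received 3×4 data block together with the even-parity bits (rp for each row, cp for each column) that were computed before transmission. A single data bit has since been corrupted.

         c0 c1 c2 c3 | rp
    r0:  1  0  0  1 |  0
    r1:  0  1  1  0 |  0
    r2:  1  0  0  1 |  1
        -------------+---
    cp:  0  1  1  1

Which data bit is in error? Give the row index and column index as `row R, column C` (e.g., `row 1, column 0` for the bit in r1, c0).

Recompute each row's even parity and compare to rp:
  r0: data parity 0, sent rp 0 → ok
  r1: data parity 0, sent rp 0 → ok
  r2: data parity 0, sent rp 1 → mismatch
Recompute each column's even parity and compare to cp:
  c0: data parity 0, sent cp 0 → ok
  c1: data parity 1, sent cp 1 → ok
  c2: data parity 1, sent cp 1 → ok
  c3: data parity 0, sent cp 1 → mismatch
Exactly one row (r2) and one column (c3) fail → the flipped bit is at their intersection.

row 2, column 3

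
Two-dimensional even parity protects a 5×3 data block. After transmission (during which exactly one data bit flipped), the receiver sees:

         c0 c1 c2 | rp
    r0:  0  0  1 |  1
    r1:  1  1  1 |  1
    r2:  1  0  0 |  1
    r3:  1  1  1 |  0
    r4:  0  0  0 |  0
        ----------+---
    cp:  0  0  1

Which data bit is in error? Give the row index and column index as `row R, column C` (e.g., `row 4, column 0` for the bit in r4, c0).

row 3, column 0

Recompute each row's even parity and compare to rp:
  r0: data parity 1, sent rp 1 → ok
  r1: data parity 1, sent rp 1 → ok
  r2: data parity 1, sent rp 1 → ok
  r3: data parity 1, sent rp 0 → mismatch
  r4: data parity 0, sent rp 0 → ok
Recompute each column's even parity and compare to cp:
  c0: data parity 1, sent cp 0 → mismatch
  c1: data parity 0, sent cp 0 → ok
  c2: data parity 1, sent cp 1 → ok
Exactly one row (r3) and one column (c0) fail → the flipped bit is at their intersection.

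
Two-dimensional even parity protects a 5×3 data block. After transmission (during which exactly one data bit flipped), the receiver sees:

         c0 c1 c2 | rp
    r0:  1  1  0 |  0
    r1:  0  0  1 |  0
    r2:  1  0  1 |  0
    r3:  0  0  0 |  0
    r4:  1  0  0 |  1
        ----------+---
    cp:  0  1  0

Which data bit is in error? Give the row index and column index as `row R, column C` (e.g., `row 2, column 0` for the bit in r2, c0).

row 1, column 0

Recompute each row's even parity and compare to rp:
  r0: data parity 0, sent rp 0 → ok
  r1: data parity 1, sent rp 0 → mismatch
  r2: data parity 0, sent rp 0 → ok
  r3: data parity 0, sent rp 0 → ok
  r4: data parity 1, sent rp 1 → ok
Recompute each column's even parity and compare to cp:
  c0: data parity 1, sent cp 0 → mismatch
  c1: data parity 1, sent cp 1 → ok
  c2: data parity 0, sent cp 0 → ok
Exactly one row (r1) and one column (c0) fail → the flipped bit is at their intersection.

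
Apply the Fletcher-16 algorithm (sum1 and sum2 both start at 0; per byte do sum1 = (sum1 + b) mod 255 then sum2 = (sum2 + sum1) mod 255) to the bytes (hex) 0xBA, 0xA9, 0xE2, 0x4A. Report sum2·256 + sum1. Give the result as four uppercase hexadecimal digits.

Running sums (mod 255):
  after byte 0 (0xBA): sum1=186, sum2=186
  after byte 1 (0xA9): sum1=100, sum2=31
  after byte 2 (0xE2): sum1=71, sum2=102
  after byte 3 (0x4A): sum1=145, sum2=247
Checksum = sum2·256 + sum1 = 247·256 + 145 = 63377 = 0xF791.

F791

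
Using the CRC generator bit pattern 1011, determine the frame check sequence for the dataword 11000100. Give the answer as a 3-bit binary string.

000

Append 3 zeros: 11000100000. Divide by 1011 (XOR where the leading bit is 1):
  pos 0: 1100 XOR 1011 = 0111
  pos 1: 1110 XOR 1011 = 0101
  pos 2: 1011 XOR 1011 = 0000
Remainder (last 3 bits) = 000. This is the CRC / FCS.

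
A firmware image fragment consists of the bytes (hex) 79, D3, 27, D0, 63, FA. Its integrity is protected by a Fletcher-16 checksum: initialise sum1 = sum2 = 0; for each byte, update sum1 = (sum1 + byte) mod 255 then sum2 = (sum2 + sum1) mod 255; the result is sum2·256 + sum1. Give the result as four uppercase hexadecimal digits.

Running sums (mod 255):
  after byte 0 (79): sum1=121, sum2=121
  after byte 1 (D3): sum1=77, sum2=198
  after byte 2 (27): sum1=116, sum2=59
  after byte 3 (D0): sum1=69, sum2=128
  after byte 4 (63): sum1=168, sum2=41
  after byte 5 (FA): sum1=163, sum2=204
Checksum = sum2·256 + sum1 = 204·256 + 163 = 52387 = 0xCCA3.

CCA3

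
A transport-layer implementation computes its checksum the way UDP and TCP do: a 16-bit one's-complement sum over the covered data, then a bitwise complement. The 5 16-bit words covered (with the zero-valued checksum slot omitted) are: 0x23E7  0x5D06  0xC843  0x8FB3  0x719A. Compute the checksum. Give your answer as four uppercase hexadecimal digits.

One's-complement addition (fold any carry out of bit 15 back into bit 0):
  0x23E7 + 0x5D06 = 0x080ED
  0x80ED + 0xC843 = 0x14930 → wrap carry → 0x4931
  0x4931 + 0x8FB3 = 0x0D8E4
  0xD8E4 + 0x719A = 0x14A7E → wrap carry → 0x4A7F
One's-complement sum = 0x4A7F.
Checksum = ~0x4A7F & 0xFFFF = 0xB580.

B580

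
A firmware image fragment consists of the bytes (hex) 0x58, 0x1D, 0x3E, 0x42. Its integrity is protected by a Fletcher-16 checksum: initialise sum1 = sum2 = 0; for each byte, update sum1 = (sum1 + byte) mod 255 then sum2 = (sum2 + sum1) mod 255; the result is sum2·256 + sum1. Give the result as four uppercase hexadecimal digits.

77F5

Running sums (mod 255):
  after byte 0 (0x58): sum1=88, sum2=88
  after byte 1 (0x1D): sum1=117, sum2=205
  after byte 2 (0x3E): sum1=179, sum2=129
  after byte 3 (0x42): sum1=245, sum2=119
Checksum = sum2·256 + sum1 = 119·256 + 245 = 30709 = 0x77F5.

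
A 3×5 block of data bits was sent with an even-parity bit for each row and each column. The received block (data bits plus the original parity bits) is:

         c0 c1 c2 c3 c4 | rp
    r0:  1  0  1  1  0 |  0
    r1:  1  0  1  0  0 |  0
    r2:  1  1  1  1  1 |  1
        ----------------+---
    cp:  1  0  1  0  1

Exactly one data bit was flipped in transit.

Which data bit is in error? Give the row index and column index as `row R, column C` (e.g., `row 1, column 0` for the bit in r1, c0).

row 0, column 1

Recompute each row's even parity and compare to rp:
  r0: data parity 1, sent rp 0 → mismatch
  r1: data parity 0, sent rp 0 → ok
  r2: data parity 1, sent rp 1 → ok
Recompute each column's even parity and compare to cp:
  c0: data parity 1, sent cp 1 → ok
  c1: data parity 1, sent cp 0 → mismatch
  c2: data parity 1, sent cp 1 → ok
  c3: data parity 0, sent cp 0 → ok
  c4: data parity 1, sent cp 1 → ok
Exactly one row (r0) and one column (c1) fail → the flipped bit is at their intersection.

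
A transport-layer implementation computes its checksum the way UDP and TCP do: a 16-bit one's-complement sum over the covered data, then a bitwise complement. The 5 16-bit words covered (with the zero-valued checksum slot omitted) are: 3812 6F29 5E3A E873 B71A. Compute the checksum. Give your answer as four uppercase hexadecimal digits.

One's-complement addition (fold any carry out of bit 15 back into bit 0):
  0x3812 + 0x6F29 = 0x0A73B
  0xA73B + 0x5E3A = 0x10575 → wrap carry → 0x0576
  0x0576 + 0xE873 = 0x0EDE9
  0xEDE9 + 0xB71A = 0x1A503 → wrap carry → 0xA504
One's-complement sum = 0xA504.
Checksum = ~0xA504 & 0xFFFF = 0x5AFB.

5AFB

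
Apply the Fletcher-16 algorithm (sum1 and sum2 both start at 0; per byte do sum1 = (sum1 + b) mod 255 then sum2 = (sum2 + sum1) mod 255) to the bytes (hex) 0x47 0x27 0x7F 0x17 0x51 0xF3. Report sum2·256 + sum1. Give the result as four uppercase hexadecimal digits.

494A

Running sums (mod 255):
  after byte 0 (0x47): sum1=71, sum2=71
  after byte 1 (0x27): sum1=110, sum2=181
  after byte 2 (0x7F): sum1=237, sum2=163
  after byte 3 (0x17): sum1=5, sum2=168
  after byte 4 (0x51): sum1=86, sum2=254
  after byte 5 (0xF3): sum1=74, sum2=73
Checksum = sum2·256 + sum1 = 73·256 + 74 = 18762 = 0x494A.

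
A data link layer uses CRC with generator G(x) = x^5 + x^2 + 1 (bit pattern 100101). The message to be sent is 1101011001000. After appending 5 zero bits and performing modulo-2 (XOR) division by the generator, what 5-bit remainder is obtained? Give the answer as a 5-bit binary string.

10001

Append 5 zeros: 110101100100000000. Divide by 100101 (XOR where the leading bit is 1):
  pos 0: 110101 XOR 100101 = 010000
  pos 1: 100001 XOR 100101 = 000100
  pos 4: 100001 XOR 100101 = 000100
  pos 7: 100000 XOR 100101 = 000101
  pos 10: 101000 XOR 100101 = 001101
  pos 12: 110100 XOR 100101 = 010001
Remainder (last 5 bits) = 10001. This is the CRC / FCS.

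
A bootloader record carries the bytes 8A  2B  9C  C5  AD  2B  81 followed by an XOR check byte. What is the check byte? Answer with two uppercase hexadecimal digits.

FF

XOR the bytes together:
  start with 0x8A
  0x8A ⊕ 0x2B = 0xA1
  0xA1 ⊕ 0x9C = 0x3D
  0x3D ⊕ 0xC5 = 0xF8
  0xF8 ⊕ 0xAD = 0x55
  0x55 ⊕ 0x2B = 0x7E
  0x7E ⊕ 0x81 = 0xFF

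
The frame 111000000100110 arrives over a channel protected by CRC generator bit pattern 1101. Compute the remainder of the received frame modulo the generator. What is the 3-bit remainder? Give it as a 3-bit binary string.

001

Modulo-2 division of 111000000100110 by 1101:
  pos 0: 1110 XOR 1101 = 0011
  pos 2: 1100 XOR 1101 = 0001
  pos 5: 1000 XOR 1101 = 0101
  pos 6: 1011 XOR 1101 = 0110
  pos 7: 1100 XOR 1101 = 0001
  pos 10: 1011 XOR 1101 = 0110
  pos 11: 1100 XOR 1101 = 0001
Remainder = 001 (nonzero — an error is detected).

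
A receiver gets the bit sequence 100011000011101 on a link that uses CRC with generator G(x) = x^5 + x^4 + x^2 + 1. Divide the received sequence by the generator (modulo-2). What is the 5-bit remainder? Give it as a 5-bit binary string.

11001

Modulo-2 division of 100011000011101 by 110101:
  pos 0: 100011 XOR 110101 = 010110
  pos 1: 101100 XOR 110101 = 011001
  pos 2: 110010 XOR 110101 = 000111
  pos 5: 111001 XOR 110101 = 001100
  pos 7: 110011 XOR 110101 = 000110
Remainder = 11001 (nonzero — an error is detected).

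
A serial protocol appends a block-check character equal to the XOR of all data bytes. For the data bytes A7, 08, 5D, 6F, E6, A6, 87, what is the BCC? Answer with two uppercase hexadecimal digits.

5A

XOR the bytes together:
  start with 0xA7
  0xA7 ⊕ 0x08 = 0xAF
  0xAF ⊕ 0x5D = 0xF2
  0xF2 ⊕ 0x6F = 0x9D
  0x9D ⊕ 0xE6 = 0x7B
  0x7B ⊕ 0xA6 = 0xDD
  0xDD ⊕ 0x87 = 0x5A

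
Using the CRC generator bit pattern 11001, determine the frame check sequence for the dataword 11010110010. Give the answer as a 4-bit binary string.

0111

Append 4 zeros: 110101100100000. Divide by 11001 (XOR where the leading bit is 1):
  pos 0: 11010 XOR 11001 = 00011
  pos 3: 11110 XOR 11001 = 00111
  pos 5: 11101 XOR 11001 = 00100
  pos 7: 10000 XOR 11001 = 01001
  pos 8: 10010 XOR 11001 = 01011
  pos 9: 10110 XOR 11001 = 01111
  pos 10: 11110 XOR 11001 = 00111
Remainder (last 4 bits) = 0111. This is the CRC / FCS.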